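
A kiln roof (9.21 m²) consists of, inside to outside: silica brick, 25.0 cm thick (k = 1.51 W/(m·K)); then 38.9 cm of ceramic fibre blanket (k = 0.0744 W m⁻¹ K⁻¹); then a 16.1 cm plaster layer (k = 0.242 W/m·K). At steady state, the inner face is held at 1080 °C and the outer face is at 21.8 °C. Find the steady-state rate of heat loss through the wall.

Q = 1610 W

Resistance network (inner→outer):
  R_silica brick = L/(kA) = 0.250/(1.51·9.21) = 0.01798 K/W
  R_ceramic fibre blanket = L/(kA) = 0.389/(0.0744·9.21) = 0.5677 K/W
  R_plaster = L/(kA) = 0.161/(0.242·9.21) = 0.07224 K/W
ΣR = 0.01798 + 0.5677 + 0.07224 = 0.6579 K/W
Q = ΔT/ΣR = (1080 °C − 21.8 °C)/0.6579 = 1610 W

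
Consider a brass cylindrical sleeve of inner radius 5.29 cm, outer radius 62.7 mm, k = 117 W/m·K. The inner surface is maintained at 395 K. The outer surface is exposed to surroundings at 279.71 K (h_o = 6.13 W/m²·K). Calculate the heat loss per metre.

Q' = 278 W/m

Resistance network (inner→outer):
  R'_brass = ln(0.0627/0.0529)/(2πk) = 0.1700/(2π·117) = 2.312×10^-4 m·K/W
  R'_conv,out = 1/(2πr h) = 1/(2π·0.0627·6.13) = 0.4141 m·K/W
ΣR = 2.312×10^-4 + 0.4141 = 0.4143 m·K/W
Q' = ΔT/ΣR = (395 K − 279.71 K)/0.4143 = 278 W/m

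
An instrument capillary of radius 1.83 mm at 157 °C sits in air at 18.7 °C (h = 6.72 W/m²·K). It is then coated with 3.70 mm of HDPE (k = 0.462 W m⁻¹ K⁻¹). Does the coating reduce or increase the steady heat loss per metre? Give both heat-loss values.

Critical radius for a cylinder: r_cr = k/h = 0.0688 m = 6.88 cm.
Outer radius after coating: r₂ = 0.00183 + 0.00370 = 0.00553 m.
Since r₁ < r_cr and r₂ ≤ r_cr, the coating moves toward the maximum at r_cr — heat loss rises.
Bare: R = 1/(2πr₁h) = 12.94 m·K/W; Q = 138.3/12.94 = 10.7 W/m.
Coated: R = R_cond + R_conv = 4.664 m·K/W; Q = 138.3/4.664 = 29.7 W/m.

increases: 10.7 → 29.7 W/m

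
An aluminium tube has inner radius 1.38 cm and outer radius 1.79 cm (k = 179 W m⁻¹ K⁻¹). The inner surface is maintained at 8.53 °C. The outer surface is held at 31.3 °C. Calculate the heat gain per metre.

Q' = 2πk·ΔT/ln(r₂/r₁) = 2π × 179 × 22.77 / ln(0.0179/0.0138) = 98400 W/m

Q' = 98.4 kW/m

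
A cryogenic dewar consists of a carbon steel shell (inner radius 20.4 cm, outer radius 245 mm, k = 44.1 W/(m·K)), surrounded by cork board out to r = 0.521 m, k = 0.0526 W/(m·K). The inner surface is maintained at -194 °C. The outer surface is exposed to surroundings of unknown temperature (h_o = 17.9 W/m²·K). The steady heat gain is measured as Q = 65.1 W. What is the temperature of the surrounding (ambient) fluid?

T_out = 20.1 °C

Sum the resistances:
  R_carbon steel = (1/0.204 − 1/0.245)/(4πk) = 0.8203/(4π·44.1) = 0.001480 K/W
  R_cork board = (1/0.245 − 1/0.521)/(4πk) = 2.162/(4π·0.0526) = 3.271 K/W
  R_conv,out = 1/(4πr²h) = 1/(4π·0.521²·17.9) = 0.01638 K/W
ΣR = 3.289 K/W
ΔT = Q·ΣR = 65.1 × 3.289 = 214.1 K
Heat flows inward, so T_out = T_in + ΔT = -194 + 214.1 = 20.1 °C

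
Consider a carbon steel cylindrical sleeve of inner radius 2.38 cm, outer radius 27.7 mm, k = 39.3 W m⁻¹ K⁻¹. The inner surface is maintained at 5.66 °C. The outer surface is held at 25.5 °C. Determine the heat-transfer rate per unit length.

Q' = 2πk·ΔT/ln(r₂/r₁) = 2π × 39.3 × 19.84 / ln(0.0277/0.0238) = 32300 W/m

Q' = 32300 W/m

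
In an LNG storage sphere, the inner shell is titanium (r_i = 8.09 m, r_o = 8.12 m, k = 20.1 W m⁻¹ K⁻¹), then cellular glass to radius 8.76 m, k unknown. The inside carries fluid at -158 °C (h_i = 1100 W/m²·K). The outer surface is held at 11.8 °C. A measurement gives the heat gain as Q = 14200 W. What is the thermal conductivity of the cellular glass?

k = 0.0599 W/m·K

ΣR = ΔT/Q = |-158 − 11.8|/14200 = 0.01196 K/W
Known resistances:
  R_conv,in = 1/(4πr²h) = 1/(4π·8.09²·1100) = 1.105×10^-6 K/W
  R_titanium = (1/8.09 − 1/8.12)/(4πk) = 4.567×10^-4/(4π·20.1) = 1.808×10^-6 K/W
R_cellular glass = ΣR − ΣR_known = 0.01196 − 2.913×10^-6 = 0.01196 K/W
(1/r₁−1/r₂)/(4πk) = 0.01196 ⇒ k = 0.008997/(4π·0.01196) = 0.0599 W/m·K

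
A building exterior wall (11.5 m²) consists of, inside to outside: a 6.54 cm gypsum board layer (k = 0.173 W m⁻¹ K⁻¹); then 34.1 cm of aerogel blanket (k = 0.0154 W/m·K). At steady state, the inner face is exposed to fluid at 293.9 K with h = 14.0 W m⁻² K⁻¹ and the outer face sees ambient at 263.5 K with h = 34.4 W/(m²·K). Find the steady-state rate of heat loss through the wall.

Treat each layer as a resistance in series:
  R_conv,in = 1/(hA) = 1/(14.0·11.5) = 0.006211 K/W
  R_gypsum board = L/(kA) = 0.0654/(0.173·11.5) = 0.03287 K/W
  R_aerogel blanket = L/(kA) = 0.341/(0.0154·11.5) = 1.925 K/W
  R_conv,out = 1/(hA) = 1/(34.4·11.5) = 0.002528 K/W
ΣR = 0.006211 + 0.03287 + 1.925 + 0.002528 = 1.967 K/W
Q = ΔT/ΣR = (293.9 K − 263.5 K)/1.967 = 15.5 W

Q = 15.5 W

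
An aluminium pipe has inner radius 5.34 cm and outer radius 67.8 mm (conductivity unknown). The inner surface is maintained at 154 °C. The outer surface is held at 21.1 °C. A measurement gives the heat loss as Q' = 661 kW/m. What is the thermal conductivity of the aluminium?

k = 189 W/m·K

ΣR = ΔT/Q' = |154 − 21.1|/6.61×10^5 = 2.011×10^-4 m·K/W
ln(r₂/r₁)/(2πk) = 2.011×10^-4 ⇒ k = 0.2388/(2π·2.011×10^-4) = 189 W/m·K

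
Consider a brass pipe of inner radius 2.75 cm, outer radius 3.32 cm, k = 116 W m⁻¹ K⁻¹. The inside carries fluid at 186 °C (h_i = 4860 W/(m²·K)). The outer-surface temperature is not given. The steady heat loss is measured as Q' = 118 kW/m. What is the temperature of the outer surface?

Sum the resistances:
  R'_conv,in = 1/(2πr h) = 1/(2π·0.0275·4860) = 0.001191 m·K/W
  R'_brass = ln(0.0332/0.0275)/(2πk) = 0.1884/(2π·116) = 2.584×10^-4 m·K/W
ΣR = 0.001449 m·K/W
ΔT = Q'·ΣR = 1.18×10^5 × 0.001449 = 171.0 K
Heat flows outward, so T_out = T_in − ΔT = 186 − 171.0 = 15.0 °C

T_out = 15.0 °C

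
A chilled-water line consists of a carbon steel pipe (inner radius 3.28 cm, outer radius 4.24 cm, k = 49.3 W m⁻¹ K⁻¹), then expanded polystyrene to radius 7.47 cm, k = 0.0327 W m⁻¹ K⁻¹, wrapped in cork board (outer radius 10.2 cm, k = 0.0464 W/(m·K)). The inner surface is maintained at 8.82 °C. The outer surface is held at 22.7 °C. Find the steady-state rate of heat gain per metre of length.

Series thermal resistances, inner to outer:
  R'_carbon steel = ln(0.0424/0.0328)/(2πk) = 0.2567/(2π·49.3) = 8.288×10^-4 m·K/W
  R'_expanded polystyrene = ln(0.0747/0.0424)/(2πk) = 0.5663/(2π·0.0327) = 2.756 m·K/W
  R'_cork board = ln(0.102/0.0747)/(2πk) = 0.3115/(2π·0.0464) = 1.068 m·K/W
ΣR = 8.288×10^-4 + 2.756 + 1.068 = 3.825 m·K/W
Q' = ΔT/ΣR = (8.82 °C − 22.7 °C)/3.825 = -3.63 W/m
(Negative Q' ⇒ heat flows inward; heat gain = 3.63 W/m.)

Q' = 3.63 W/m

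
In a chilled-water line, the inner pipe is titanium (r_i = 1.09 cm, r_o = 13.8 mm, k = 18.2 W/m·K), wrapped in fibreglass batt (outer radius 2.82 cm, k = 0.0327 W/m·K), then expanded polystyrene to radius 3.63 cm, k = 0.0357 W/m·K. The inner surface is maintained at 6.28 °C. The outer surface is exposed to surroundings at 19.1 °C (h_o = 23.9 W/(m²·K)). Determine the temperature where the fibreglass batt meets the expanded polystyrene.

Resistance network (inner→outer):
  R'_titanium = ln(0.0138/0.0109)/(2πk) = 0.2359/(2π·18.2) = 0.002063 m·K/W
  R'_fibreglass batt = ln(0.0282/0.0138)/(2πk) = 0.7147/(2π·0.0327) = 3.478 m·K/W
  R'_expanded polystyrene = ln(0.0363/0.0282)/(2πk) = 0.2525/(2π·0.0357) = 1.126 m·K/W
  R'_conv,out = 1/(2πr h) = 1/(2π·0.0363·23.9) = 0.1834 m·K/W
ΣR = 0.002063 + 3.478 + 1.126 + 0.1834 = 4.789 m·K/W
Q' = ΔT/ΣR = (6.28 °C − 19.1 °C)/4.789 = -2.677 W/m
From the inner boundary to the fibreglass batt/expanded polystyrene interface, ΣR_partial = 3.480 m·K/W.
T_interface = T_in − Q'·ΣR_partial = 6.28 °C − (-2.677)(3.480) = 15.6 °C

T = 15.6 °C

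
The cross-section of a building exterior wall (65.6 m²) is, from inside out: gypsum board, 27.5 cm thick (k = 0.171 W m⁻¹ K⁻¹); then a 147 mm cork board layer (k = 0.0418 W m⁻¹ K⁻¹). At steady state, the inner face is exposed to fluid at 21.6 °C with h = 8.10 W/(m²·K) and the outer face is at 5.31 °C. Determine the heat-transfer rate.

Resistance network (inner→outer):
  R_conv,in = 1/(hA) = 1/(8.10·65.6) = 0.001882 K/W
  R_gypsum board = L/(kA) = 0.275/(0.171·65.6) = 0.02452 K/W
  R_cork board = L/(kA) = 0.147/(0.0418·65.6) = 0.05361 K/W
ΣR = 0.001882 + 0.02452 + 0.05361 = 0.08001 K/W
Q = ΔT/ΣR = (21.6 °C − 5.31 °C)/0.08001 = 204 W

Q = 204 W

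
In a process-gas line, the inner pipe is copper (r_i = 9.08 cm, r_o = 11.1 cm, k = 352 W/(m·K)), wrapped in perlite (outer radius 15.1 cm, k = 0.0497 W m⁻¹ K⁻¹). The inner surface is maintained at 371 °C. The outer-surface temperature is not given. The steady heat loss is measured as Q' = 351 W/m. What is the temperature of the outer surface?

T_out = 25.1 °C

Sum the resistances:
  R'_copper = ln(0.111/0.0908)/(2πk) = 0.2009/(2π·352) = 9.082×10^-5 m·K/W
  R'_perlite = ln(0.151/0.111)/(2πk) = 0.3077/(2π·0.0497) = 0.9855 m·K/W
ΣR = 0.9856 m·K/W
ΔT = Q'·ΣR = 351 × 0.9856 = 345.9 K
Heat flows outward, so T_out = T_in − ΔT = 371 − 345.9 = 25.1 °C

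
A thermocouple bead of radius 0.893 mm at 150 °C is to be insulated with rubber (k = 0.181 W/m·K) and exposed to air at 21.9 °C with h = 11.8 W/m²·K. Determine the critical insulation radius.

For a sphere, r_cr = 2k_ins/h = 2·0.181/11.8 = 0.0307 m = 3.07 cm

r_cr = 3.07 cm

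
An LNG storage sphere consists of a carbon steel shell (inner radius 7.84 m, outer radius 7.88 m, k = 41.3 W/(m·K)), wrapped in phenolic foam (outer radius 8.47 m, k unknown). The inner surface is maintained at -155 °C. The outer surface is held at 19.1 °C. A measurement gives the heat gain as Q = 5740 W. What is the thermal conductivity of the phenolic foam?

ΣR = ΔT/Q = |-155 − 19.1|/5740 = 0.03033 K/W
Known resistances:
  R_carbon steel = (1/7.84 − 1/7.88)/(4πk) = 6.475×10^-4/(4π·41.3) = 1.248×10^-6 K/W
R_phenolic foam = ΣR − ΣR_known = 0.03033 − 1.248×10^-6 = 0.03033 K/W
(1/r₁−1/r₂)/(4πk) = 0.03033 ⇒ k = 0.008840/(4π·0.03033) = 0.0232 W/m·K

k = 0.0232 W/m·K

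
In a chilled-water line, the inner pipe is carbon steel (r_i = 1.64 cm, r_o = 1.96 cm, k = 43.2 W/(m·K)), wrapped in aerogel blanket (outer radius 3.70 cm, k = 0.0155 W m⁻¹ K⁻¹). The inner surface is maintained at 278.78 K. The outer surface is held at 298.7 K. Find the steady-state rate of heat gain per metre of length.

Q' = 3.05 W/m

Treat each layer as a resistance in series:
  R'_carbon steel = ln(0.0196/0.0164)/(2πk) = 0.1782/(2π·43.2) = 6.567×10^-4 m·K/W
  R'_aerogel blanket = ln(0.0370/0.0196)/(2πk) = 0.6354/(2π·0.0155) = 6.524 m·K/W
ΣR = 6.567×10^-4 + 6.524 = 6.525 m·K/W
Q' = ΔT/ΣR = (278.78 K − 298.7 K)/6.525 = -3.05 W/m
(Negative Q' ⇒ heat flows inward; heat gain = 3.05 W/m.)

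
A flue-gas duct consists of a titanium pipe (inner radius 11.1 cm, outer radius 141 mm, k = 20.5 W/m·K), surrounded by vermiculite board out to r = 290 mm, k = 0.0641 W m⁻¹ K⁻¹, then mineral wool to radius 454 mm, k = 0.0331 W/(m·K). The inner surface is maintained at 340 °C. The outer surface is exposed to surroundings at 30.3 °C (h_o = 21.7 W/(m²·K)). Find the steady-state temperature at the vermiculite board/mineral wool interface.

Resistance network (inner→outer):
  R'_titanium = ln(0.141/0.111)/(2πk) = 0.2392/(2π·20.5) = 0.001857 m·K/W
  R'_vermiculite board = ln(0.290/0.141)/(2πk) = 0.7211/(2π·0.0641) = 1.790 m·K/W
  R'_mineral wool = ln(0.454/0.290)/(2πk) = 0.4482/(2π·0.0331) = 2.155 m·K/W
  R'_conv,out = 1/(2πr h) = 1/(2π·0.454·21.7) = 0.01615 m·K/W
ΣR = 0.001857 + 1.790 + 2.155 + 0.01615 = 3.963 m·K/W
Q' = ΔT/ΣR = (340 °C − 30.3 °C)/3.963 = 78.15 W/m
From the inner boundary to the vermiculite board/mineral wool interface, ΣR_partial = 1.792 m·K/W.
T_interface = T_in − Q'·ΣR_partial = 340 °C − (78.15)(1.792) = 200 °C

T = 200 °C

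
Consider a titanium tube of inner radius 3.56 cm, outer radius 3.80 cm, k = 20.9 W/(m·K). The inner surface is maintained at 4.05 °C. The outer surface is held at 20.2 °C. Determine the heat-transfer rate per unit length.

Q' = 2πk·ΔT/ln(r₂/r₁) = 2π × 20.9 × 16.15 / ln(0.0380/0.0356) = 32500 W/m

Q' = 32500 W/m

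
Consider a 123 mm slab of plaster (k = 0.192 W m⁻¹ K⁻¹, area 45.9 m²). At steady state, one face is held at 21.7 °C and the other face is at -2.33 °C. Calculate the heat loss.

Q = kA·ΔT/L = 0.192 × 45.9 × |21.7 °C − -2.33 °C| / 0.123 = 1720 W

Q = 1720 W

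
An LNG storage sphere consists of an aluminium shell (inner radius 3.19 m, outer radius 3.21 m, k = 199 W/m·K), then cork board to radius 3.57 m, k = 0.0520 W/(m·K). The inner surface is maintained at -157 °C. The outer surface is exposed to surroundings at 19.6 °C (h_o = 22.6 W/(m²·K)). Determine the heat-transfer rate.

Resistance network (inner→outer):
  R_aluminium = (1/3.19 − 1/3.21)/(4πk) = 0.001953/(4π·199) = 7.810×10^-7 K/W
  R_cork board = (1/3.21 − 1/3.57)/(4πk) = 0.03141/(4π·0.0520) = 0.04807 K/W
  R_conv,out = 1/(4πr²h) = 1/(4π·3.57²·22.6) = 2.763×10^-4 K/W
ΣR = 7.810×10^-7 + 0.04807 + 2.763×10^-4 = 0.04835 K/W
Q = ΔT/ΣR = (-157 °C − 19.6 °C)/0.04835 = -3650 W
(Negative Q ⇒ heat flows inward; heat gain = 3650 W.)

Q = 3650 W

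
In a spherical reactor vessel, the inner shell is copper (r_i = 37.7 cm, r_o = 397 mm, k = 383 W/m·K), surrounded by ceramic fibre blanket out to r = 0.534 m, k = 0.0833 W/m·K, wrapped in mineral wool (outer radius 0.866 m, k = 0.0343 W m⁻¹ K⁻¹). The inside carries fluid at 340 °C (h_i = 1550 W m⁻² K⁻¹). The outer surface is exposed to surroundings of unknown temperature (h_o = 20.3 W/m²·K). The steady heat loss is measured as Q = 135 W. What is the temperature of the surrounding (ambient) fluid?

Sum the resistances:
  R_conv,in = 1/(4πr²h) = 1/(4π·0.377²·1550) = 3.612×10^-4 K/W
  R_copper = (1/0.377 − 1/0.397)/(4πk) = 0.1336/(4π·383) = 2.776×10^-5 K/W
  R_ceramic fibre blanket = (1/0.397 − 1/0.534)/(4πk) = 0.6462/(4π·0.0833) = 0.6174 K/W
  R_mineral wool = (1/0.534 − 1/0.866)/(4πk) = 0.7179/(4π·0.0343) = 1.666 K/W
  R_conv,out = 1/(4πr²h) = 1/(4π·0.866²·20.3) = 0.005227 K/W
ΣR = 2.289 K/W
ΔT = Q·ΣR = 135 × 2.289 = 309.0 K
Heat flows outward, so T_out = T_in − ΔT = 340 − 309.0 = 31.0 °C

T_out = 31.0 °C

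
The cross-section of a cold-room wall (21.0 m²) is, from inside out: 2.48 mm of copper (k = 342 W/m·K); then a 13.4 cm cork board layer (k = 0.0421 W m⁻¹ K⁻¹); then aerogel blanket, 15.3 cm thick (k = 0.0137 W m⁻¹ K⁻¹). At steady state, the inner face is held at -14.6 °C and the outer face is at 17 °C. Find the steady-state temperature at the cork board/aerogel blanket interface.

T = -7.59 °C

Series thermal resistances, inner to outer:
  R_copper = L/(kA) = 0.00248/(342·21.0) = 3.453×10^-7 K/W
  R_cork board = L/(kA) = 0.134/(0.0421·21.0) = 0.1516 K/W
  R_aerogel blanket = L/(kA) = 0.153/(0.0137·21.0) = 0.5318 K/W
ΣR = 3.453×10^-7 + 0.1516 + 0.5318 = 0.6834 K/W
Q = ΔT/ΣR = (-14.6 °C − 17 °C)/0.6834 = -46.24 W
From the inner boundary to the cork board/aerogel blanket interface, ΣR_partial = 0.1516 K/W.
T_interface = T_in − Q·ΣR_partial = -14.6 °C − (-46.24)(0.1516) = -7.59 °C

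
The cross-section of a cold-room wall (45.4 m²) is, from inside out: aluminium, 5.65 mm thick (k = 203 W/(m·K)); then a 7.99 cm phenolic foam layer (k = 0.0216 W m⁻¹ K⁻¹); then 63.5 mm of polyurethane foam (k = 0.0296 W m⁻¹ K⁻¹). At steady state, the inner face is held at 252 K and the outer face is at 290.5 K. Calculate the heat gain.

Series thermal resistances, inner to outer:
  R_aluminium = L/(kA) = 0.00565/(203·45.4) = 6.131×10^-7 K/W
  R_phenolic foam = L/(kA) = 0.0799/(0.0216·45.4) = 0.08148 K/W
  R_polyurethane foam = L/(kA) = 0.0635/(0.0296·45.4) = 0.04725 K/W
ΣR = 6.131×10^-7 + 0.08148 + 0.04725 = 0.1287 K/W
Q = ΔT/ΣR = (252 K − 290.5 K)/0.1287 = -299 W
(Negative Q ⇒ heat flows inward; heat gain = 299 W.)

Q = 299 W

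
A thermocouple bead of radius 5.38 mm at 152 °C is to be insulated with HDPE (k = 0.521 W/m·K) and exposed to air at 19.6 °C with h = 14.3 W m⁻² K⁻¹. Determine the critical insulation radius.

r_cr = 7.29 cm

For a sphere, r_cr = 2k_ins/h = 2·0.521/14.3 = 0.0729 m = 7.29 cm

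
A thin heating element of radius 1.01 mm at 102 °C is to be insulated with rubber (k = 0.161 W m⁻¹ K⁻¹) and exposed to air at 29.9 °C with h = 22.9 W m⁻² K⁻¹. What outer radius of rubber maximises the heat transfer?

For a cylinder, r_cr = k_ins/h = 0.161/22.9 = 0.00703 m = 0.703 cm

r_cr = 0.703 cm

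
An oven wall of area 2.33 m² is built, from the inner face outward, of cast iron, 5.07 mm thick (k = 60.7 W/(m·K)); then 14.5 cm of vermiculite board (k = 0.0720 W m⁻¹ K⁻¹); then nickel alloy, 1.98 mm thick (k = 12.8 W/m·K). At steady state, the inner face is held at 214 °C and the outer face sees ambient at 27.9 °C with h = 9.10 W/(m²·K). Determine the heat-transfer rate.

Resistance network (inner→outer):
  R_cast iron = L/(kA) = 0.00507/(60.7·2.33) = 3.585×10^-5 K/W
  R_vermiculite board = L/(kA) = 0.145/(0.0720·2.33) = 0.8643 K/W
  R_nickel alloy = L/(kA) = 0.00198/(12.8·2.33) = 6.639×10^-5 K/W
  R_conv,out = 1/(hA) = 1/(9.10·2.33) = 0.04716 K/W
ΣR = 3.585×10^-5 + 0.8643 + 6.639×10^-5 + 0.04716 = 0.9116 K/W
Q = ΔT/ΣR = (214 °C − 27.9 °C)/0.9116 = 204 W

Q = 204 W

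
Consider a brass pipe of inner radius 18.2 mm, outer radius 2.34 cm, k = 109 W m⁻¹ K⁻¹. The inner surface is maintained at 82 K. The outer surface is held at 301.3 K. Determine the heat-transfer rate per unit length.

Q' = 5.98×10^5 W/m

Q' = 2πk·ΔT/ln(r₂/r₁) = 2π × 109 × 219.3 / ln(0.0234/0.0182) = 5.98×10^5 W/m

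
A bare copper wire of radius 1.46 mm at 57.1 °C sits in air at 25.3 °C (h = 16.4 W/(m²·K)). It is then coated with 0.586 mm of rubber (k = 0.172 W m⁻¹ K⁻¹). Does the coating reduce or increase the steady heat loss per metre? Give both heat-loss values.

Critical radius for a cylinder: r_cr = k/h = 0.0105 m = 1.05 cm.
Outer radius after coating: r₂ = 0.00146 + 5.86×10^-4 = 0.002046 m.
Since r₁ < r_cr and r₂ ≤ r_cr, the coating moves toward the maximum at r_cr — heat loss rises.
Bare: R = 1/(2πr₁h) = 6.647 m·K/W; Q = 31.8/6.647 = 4.78 W/m.
Coated: R = R_cond + R_conv = 5.055 m·K/W; Q = 31.8/5.055 = 6.29 W/m.

increases: 4.78 → 6.29 W/m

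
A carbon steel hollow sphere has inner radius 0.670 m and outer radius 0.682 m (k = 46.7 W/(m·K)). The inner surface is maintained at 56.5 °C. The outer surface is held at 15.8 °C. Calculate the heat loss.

Q = 909 kW

Q = 4πk·ΔT/(1/r₁ − 1/r₂) = 4π × 46.7 × 40.7 / (1/0.670 − 1/0.682) = 9.09×10^5 W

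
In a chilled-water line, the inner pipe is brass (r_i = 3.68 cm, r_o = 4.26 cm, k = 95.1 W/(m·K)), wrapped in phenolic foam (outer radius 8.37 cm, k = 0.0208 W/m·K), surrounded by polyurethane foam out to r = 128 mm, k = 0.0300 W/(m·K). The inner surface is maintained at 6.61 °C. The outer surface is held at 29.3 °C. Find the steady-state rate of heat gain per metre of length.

Series thermal resistances, inner to outer:
  R'_brass = ln(0.0426/0.0368)/(2πk) = 0.1464/(2π·95.1) = 2.449×10^-4 m·K/W
  R'_phenolic foam = ln(0.0837/0.0426)/(2πk) = 0.6754/(2π·0.0208) = 5.168 m·K/W
  R'_polyurethane foam = ln(0.128/0.0837)/(2πk) = 0.4248/(2π·0.0300) = 2.254 m·K/W
ΣR = 2.449×10^-4 + 5.168 + 2.254 = 7.422 m·K/W
Q' = ΔT/ΣR = (6.61 °C − 29.3 °C)/7.422 = -3.06 W/m
(Negative Q' ⇒ heat flows inward; heat gain = 3.06 W/m.)

Q' = 3.06 W/m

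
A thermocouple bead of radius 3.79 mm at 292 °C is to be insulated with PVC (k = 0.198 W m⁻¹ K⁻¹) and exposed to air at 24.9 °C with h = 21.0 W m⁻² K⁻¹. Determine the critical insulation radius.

For a sphere, r_cr = 2k_ins/h = 2·0.198/21.0 = 0.0189 m = 1.89 cm

r_cr = 1.89 cm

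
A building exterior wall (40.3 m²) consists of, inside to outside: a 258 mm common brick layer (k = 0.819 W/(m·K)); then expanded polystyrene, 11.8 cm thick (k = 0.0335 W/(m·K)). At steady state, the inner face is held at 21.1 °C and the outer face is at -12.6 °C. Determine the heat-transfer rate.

Resistance network (inner→outer):
  R_common brick = L/(kA) = 0.258/(0.819·40.3) = 0.007817 K/W
  R_expanded polystyrene = L/(kA) = 0.118/(0.0335·40.3) = 0.08740 K/W
ΣR = 0.007817 + 0.08740 = 0.09522 K/W
Q = ΔT/ΣR = (21.1 °C − -12.6 °C)/0.09522 = 354 W

Q = 354 W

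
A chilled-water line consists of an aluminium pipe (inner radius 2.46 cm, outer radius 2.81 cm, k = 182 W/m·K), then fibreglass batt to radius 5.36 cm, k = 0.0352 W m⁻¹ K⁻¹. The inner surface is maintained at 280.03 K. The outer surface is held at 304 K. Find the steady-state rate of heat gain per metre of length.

Resistance network (inner→outer):
  R'_aluminium = ln(0.0281/0.0246)/(2πk) = 0.1330/(2π·182) = 1.163×10^-4 m·K/W
  R'_fibreglass batt = ln(0.0536/0.0281)/(2πk) = 0.6458/(2π·0.0352) = 2.920 m·K/W
ΣR = 1.163×10^-4 + 2.920 = 2.920 m·K/W
Q' = ΔT/ΣR = (280.03 K − 304 K)/2.920 = -8.21 W/m
(Negative Q' ⇒ heat flows inward; heat gain = 8.21 W/m.)

Q' = 8.21 W/m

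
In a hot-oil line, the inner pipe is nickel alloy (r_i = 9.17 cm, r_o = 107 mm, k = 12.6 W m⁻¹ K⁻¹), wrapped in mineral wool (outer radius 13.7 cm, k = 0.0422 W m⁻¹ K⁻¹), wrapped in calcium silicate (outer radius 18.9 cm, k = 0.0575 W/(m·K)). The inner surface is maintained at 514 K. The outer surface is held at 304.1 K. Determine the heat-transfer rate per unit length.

Series thermal resistances, inner to outer:
  R'_nickel alloy = ln(0.107/0.0917)/(2πk) = 0.1543/(2π·12.6) = 0.001949 m·K/W
  R'_mineral wool = ln(0.137/0.107)/(2πk) = 0.2472/(2π·0.0422) = 0.9321 m·K/W
  R'_calcium silicate = ln(0.189/0.137)/(2πk) = 0.3218/(2π·0.0575) = 0.8906 m·K/W
ΣR = 0.001949 + 0.9321 + 0.8906 = 1.825 m·K/W
Q' = ΔT/ΣR = (514 K − 304.1 K)/1.825 = 115 W/m

Q' = 115 W/m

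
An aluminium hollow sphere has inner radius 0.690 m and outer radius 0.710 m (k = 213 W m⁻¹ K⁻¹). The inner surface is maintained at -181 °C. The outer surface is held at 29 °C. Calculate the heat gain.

Q = 4πk·ΔT/(1/r₁ − 1/r₂) = 4π × 213 × 210 / (1/0.690 − 1/0.710) = 1.38×10^7 W

Q = 13800 kW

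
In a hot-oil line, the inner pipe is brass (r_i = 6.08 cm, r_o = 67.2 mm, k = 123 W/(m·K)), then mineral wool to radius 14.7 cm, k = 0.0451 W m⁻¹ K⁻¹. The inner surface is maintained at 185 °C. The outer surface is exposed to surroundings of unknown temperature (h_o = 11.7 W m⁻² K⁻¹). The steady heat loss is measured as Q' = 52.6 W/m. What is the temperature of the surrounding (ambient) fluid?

T_out = 34.8 °C

Sum the resistances:
  R'_brass = ln(0.0672/0.0608)/(2πk) = 0.1001/(2π·123) = 1.295×10^-4 m·K/W
  R'_mineral wool = ln(0.147/0.0672)/(2πk) = 0.7828/(2π·0.0451) = 2.762 m·K/W
  R'_conv,out = 1/(2πr h) = 1/(2π·0.147·11.7) = 0.09254 m·K/W
ΣR = 2.855 m·K/W
ΔT = Q'·ΣR = 52.6 × 2.855 = 150.2 K
Heat flows outward, so T_out = T_in − ΔT = 185 − 150.2 = 34.8 °C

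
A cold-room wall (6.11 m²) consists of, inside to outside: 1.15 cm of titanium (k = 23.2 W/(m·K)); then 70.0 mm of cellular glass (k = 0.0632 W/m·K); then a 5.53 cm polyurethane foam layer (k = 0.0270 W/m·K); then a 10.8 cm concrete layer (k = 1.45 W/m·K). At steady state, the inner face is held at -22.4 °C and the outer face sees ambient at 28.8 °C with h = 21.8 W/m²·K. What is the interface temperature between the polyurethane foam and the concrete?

Treat each layer as a resistance in series:
  R_titanium = L/(kA) = 0.0115/(23.2·6.11) = 8.113×10^-5 K/W
  R_cellular glass = L/(kA) = 0.0700/(0.0632·6.11) = 0.1813 K/W
  R_polyurethane foam = L/(kA) = 0.0553/(0.0270·6.11) = 0.3352 K/W
  R_concrete = L/(kA) = 0.108/(1.45·6.11) = 0.01219 K/W
  R_conv,out = 1/(hA) = 1/(21.8·6.11) = 0.007508 K/W
ΣR = 8.113×10^-5 + 0.1813 + 0.3352 + 0.01219 + 0.007508 = 0.5363 K/W
Q = ΔT/ΣR = (-22.4 °C − 28.8 °C)/0.5363 = -95.47 W
From the inner boundary to the polyurethane foam/concrete interface, ΣR_partial = 0.5166 K/W.
T_interface = T_in − Q·ΣR_partial = -22.4 °C − (-95.47)(0.5166) = 26.9 °C

T = 26.9 °C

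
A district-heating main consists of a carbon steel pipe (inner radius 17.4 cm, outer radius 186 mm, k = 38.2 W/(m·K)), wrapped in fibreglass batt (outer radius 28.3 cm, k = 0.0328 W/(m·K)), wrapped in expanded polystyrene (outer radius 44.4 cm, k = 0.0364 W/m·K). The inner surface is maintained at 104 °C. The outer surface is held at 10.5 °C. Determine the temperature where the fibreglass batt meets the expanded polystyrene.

T = 56.5 °C

Series thermal resistances, inner to outer:
  R'_carbon steel = ln(0.186/0.174)/(2πk) = 0.06669/(2π·38.2) = 2.779×10^-4 m·K/W
  R'_fibreglass batt = ln(0.283/0.186)/(2πk) = 0.4197/(2π·0.0328) = 2.037 m·K/W
  R'_expanded polystyrene = ln(0.444/0.283)/(2πk) = 0.4504/(2π·0.0364) = 1.969 m·K/W
ΣR = 2.779×10^-4 + 2.037 + 1.969 = 4.006 m·K/W
Q' = ΔT/ΣR = (104 °C − 10.5 °C)/4.006 = 23.34 W/m
From the inner boundary to the fibreglass batt/expanded polystyrene interface, ΣR_partial = 2.037 m·K/W.
T_interface = T_in − Q'·ΣR_partial = 104 °C − (23.34)(2.037) = 56.5 °C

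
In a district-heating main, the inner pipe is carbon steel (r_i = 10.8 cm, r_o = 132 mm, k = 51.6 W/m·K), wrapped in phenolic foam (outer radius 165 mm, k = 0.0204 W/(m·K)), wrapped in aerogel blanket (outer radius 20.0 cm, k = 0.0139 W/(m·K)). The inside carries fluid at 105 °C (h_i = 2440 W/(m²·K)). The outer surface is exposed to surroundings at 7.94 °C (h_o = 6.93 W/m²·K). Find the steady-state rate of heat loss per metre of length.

Series thermal resistances, inner to outer:
  R'_conv,in = 1/(2πr h) = 1/(2π·0.108·2440) = 6.040×10^-4 m·K/W
  R'_carbon steel = ln(0.132/0.108)/(2πk) = 0.2007/(2π·51.6) = 6.189×10^-4 m·K/W
  R'_phenolic foam = ln(0.165/0.132)/(2πk) = 0.2231/(2π·0.0204) = 1.741 m·K/W
  R'_aerogel blanket = ln(0.200/0.165)/(2πk) = 0.1924/(2π·0.0139) = 2.203 m·K/W
  R'_conv,out = 1/(2πr h) = 1/(2π·0.200·6.93) = 0.1148 m·K/W
ΣR = 6.040×10^-4 + 6.189×10^-4 + 1.741 + 2.203 + 0.1148 = 4.060 m·K/W
Q' = ΔT/ΣR = (105 °C − 7.94 °C)/4.060 = 23.9 W/m

Q' = 23.9 W/m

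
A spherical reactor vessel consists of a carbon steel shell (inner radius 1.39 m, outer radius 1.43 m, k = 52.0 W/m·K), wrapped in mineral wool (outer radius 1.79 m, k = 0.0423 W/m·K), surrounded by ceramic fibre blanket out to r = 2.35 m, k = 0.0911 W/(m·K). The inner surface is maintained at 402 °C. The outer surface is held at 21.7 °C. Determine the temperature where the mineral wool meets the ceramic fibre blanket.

T = 138 °C

Resistance network (inner→outer):
  R_carbon steel = (1/1.39 − 1/1.43)/(4πk) = 0.02012/(4π·52.0) = 3.080×10^-5 K/W
  R_mineral wool = (1/1.43 − 1/1.79)/(4πk) = 0.1406/(4π·0.0423) = 0.2646 K/W
  R_ceramic fibre blanket = (1/1.79 − 1/2.35)/(4πk) = 0.1331/(4π·0.0911) = 0.1163 K/W
ΣR = 3.080×10^-5 + 0.2646 + 0.1163 = 0.3809 K/W
Q = ΔT/ΣR = (402 °C − 21.7 °C)/0.3809 = 998.4 W
From the inner boundary to the mineral wool/ceramic fibre blanket interface, ΣR_partial = 0.2646 K/W.
T_interface = T_in − Q·ΣR_partial = 402 °C − (998.4)(0.2646) = 138 °C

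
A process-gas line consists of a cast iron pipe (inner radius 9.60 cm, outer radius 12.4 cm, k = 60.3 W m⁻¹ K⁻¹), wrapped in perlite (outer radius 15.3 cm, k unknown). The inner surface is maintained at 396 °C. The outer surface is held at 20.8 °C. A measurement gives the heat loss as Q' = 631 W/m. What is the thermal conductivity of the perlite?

ΣR = ΔT/Q' = |396 − 20.8|/631 = 0.5946 m·K/W
Known resistances:
  R'_cast iron = ln(0.124/0.0960)/(2πk) = 0.2559/(2π·60.3) = 6.755×10^-4 m·K/W
R_perlite = ΣR − ΣR_known = 0.5946 − 6.755×10^-4 = 0.5939 m·K/W
ln(r₂/r₁)/(2πk) = 0.5939 ⇒ k = 0.2102/(2π·0.5939) = 0.0563 W/m·K

k = 0.0563 W/m·K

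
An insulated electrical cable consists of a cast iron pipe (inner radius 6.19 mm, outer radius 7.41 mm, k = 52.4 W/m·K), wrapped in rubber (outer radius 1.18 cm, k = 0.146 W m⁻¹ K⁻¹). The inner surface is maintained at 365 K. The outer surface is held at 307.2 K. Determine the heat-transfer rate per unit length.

Resistance network (inner→outer):
  R'_cast iron = ln(0.00741/0.00619)/(2πk) = 0.1799/(2π·52.4) = 5.464×10^-4 m·K/W
  R'_rubber = ln(0.0118/0.00741)/(2πk) = 0.4653/(2π·0.146) = 0.5072 m·K/W
ΣR = 5.464×10^-4 + 0.5072 = 0.5077 m·K/W
Q' = ΔT/ΣR = (365 K − 307.2 K)/0.5077 = 114 W/m

Q' = 114 W/m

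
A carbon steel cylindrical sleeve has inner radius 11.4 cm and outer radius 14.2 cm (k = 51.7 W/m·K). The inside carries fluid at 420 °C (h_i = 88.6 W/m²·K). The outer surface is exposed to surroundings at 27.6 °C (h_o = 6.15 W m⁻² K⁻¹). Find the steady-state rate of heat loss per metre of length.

Q' = 1980 W/m

Resistance network (inner→outer):
  R'_conv,in = 1/(2πr h) = 1/(2π·0.114·88.6) = 0.01576 m·K/W
  R'_carbon steel = ln(0.142/0.114)/(2πk) = 0.2196/(2π·51.7) = 6.761×10^-4 m·K/W
  R'_conv,out = 1/(2πr h) = 1/(2π·0.142·6.15) = 0.1822 m·K/W
ΣR = 0.01576 + 6.761×10^-4 + 0.1822 = 0.1986 m·K/W
Q' = ΔT/ΣR = (420 °C − 27.6 °C)/0.1986 = 1980 W/m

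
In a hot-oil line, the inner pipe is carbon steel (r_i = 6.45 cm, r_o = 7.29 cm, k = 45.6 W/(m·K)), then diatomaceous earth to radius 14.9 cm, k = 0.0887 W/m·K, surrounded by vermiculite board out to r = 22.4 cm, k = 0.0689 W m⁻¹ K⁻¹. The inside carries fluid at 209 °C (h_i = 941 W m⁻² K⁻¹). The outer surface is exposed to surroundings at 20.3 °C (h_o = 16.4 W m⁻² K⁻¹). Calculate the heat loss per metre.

Q' = 83.1 W/m

Series thermal resistances, inner to outer:
  R'_conv,in = 1/(2πr h) = 1/(2π·0.0645·941) = 0.002622 m·K/W
  R'_carbon steel = ln(0.0729/0.0645)/(2πk) = 0.1224/(2π·45.6) = 4.273×10^-4 m·K/W
  R'_diatomaceous earth = ln(0.149/0.0729)/(2πk) = 0.7149/(2π·0.0887) = 1.283 m·K/W
  R'_vermiculite board = ln(0.224/0.149)/(2πk) = 0.4077/(2π·0.0689) = 0.9418 m·K/W
  R'_conv,out = 1/(2πr h) = 1/(2π·0.224·16.4) = 0.04332 m·K/W
ΣR = 0.002622 + 4.273×10^-4 + 1.283 + 0.9418 + 0.04332 = 2.271 m·K/W
Q' = ΔT/ΣR = (209 °C − 20.3 °C)/2.271 = 83.1 W/m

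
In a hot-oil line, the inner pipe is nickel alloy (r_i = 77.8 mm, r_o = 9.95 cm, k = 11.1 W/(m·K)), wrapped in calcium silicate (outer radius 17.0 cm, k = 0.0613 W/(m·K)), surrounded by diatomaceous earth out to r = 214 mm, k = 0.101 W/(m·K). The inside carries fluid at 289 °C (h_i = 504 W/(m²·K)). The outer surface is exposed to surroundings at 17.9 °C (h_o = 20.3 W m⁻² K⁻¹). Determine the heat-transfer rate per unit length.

Series thermal resistances, inner to outer:
  R'_conv,in = 1/(2πr h) = 1/(2π·0.0778·504) = 0.004059 m·K/W
  R'_nickel alloy = ln(0.0995/0.0778)/(2πk) = 0.2460/(2π·11.1) = 0.003527 m·K/W
  R'_calcium silicate = ln(0.170/0.0995)/(2πk) = 0.5356/(2π·0.0613) = 1.391 m·K/W
  R'_diatomaceous earth = ln(0.214/0.170)/(2πk) = 0.2302/(2π·0.101) = 0.3627 m·K/W
  R'_conv,out = 1/(2πr h) = 1/(2π·0.214·20.3) = 0.03664 m·K/W
ΣR = 0.004059 + 0.003527 + 1.391 + 0.3627 + 0.03664 = 1.798 m·K/W
Q' = ΔT/ΣR = (289 °C − 17.9 °C)/1.798 = 151 W/m

Q' = 151 W/m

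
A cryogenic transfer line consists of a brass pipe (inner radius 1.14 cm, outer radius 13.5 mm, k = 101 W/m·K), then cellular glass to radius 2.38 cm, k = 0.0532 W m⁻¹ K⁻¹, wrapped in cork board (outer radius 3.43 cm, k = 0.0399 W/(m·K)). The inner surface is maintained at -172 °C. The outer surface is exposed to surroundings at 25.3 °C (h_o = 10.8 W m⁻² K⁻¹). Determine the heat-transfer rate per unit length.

Series thermal resistances, inner to outer:
  R'_brass = ln(0.0135/0.0114)/(2πk) = 0.1691/(2π·101) = 2.664×10^-4 m·K/W
  R'_cellular glass = ln(0.0238/0.0135)/(2πk) = 0.5670/(2π·0.0532) = 1.696 m·K/W
  R'_cork board = ln(0.0343/0.0238)/(2πk) = 0.3655/(2π·0.0399) = 1.458 m·K/W
  R'_conv,out = 1/(2πr h) = 1/(2π·0.0343·10.8) = 0.4296 m·K/W
ΣR = 2.664×10^-4 + 1.696 + 1.458 + 0.4296 = 3.584 m·K/W
Q' = ΔT/ΣR = (-172 °C − 25.3 °C)/3.584 = -55.1 W/m
(Negative Q' ⇒ heat flows inward; heat gain = 55.1 W/m.)

Q' = 55.1 W/m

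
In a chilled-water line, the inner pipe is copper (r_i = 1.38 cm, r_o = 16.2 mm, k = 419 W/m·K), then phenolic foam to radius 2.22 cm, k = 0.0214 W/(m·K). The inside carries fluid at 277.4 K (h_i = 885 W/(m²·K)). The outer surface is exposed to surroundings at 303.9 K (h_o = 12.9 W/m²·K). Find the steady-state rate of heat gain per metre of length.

Q' = 9.10 W/m

Resistance network (inner→outer):
  R'_conv,in = 1/(2πr h) = 1/(2π·0.0138·885) = 0.01303 m·K/W
  R'_copper = ln(0.0162/0.0138)/(2πk) = 0.1603/(2π·419) = 6.091×10^-5 m·K/W
  R'_phenolic foam = ln(0.0222/0.0162)/(2πk) = 0.3151/(2π·0.0214) = 2.343 m·K/W
  R'_conv,out = 1/(2πr h) = 1/(2π·0.0222·12.9) = 0.5557 m·K/W
ΣR = 0.01303 + 6.091×10^-5 + 2.343 + 0.5557 = 2.912 m·K/W
Q' = ΔT/ΣR = (277.4 K − 303.9 K)/2.912 = -9.10 W/m
(Negative Q' ⇒ heat flows inward; heat gain = 9.10 W/m.)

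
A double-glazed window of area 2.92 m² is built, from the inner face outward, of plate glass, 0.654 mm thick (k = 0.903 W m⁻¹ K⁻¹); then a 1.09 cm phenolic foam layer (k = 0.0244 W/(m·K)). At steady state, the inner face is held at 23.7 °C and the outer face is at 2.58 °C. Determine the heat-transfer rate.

Q = 138 W

Resistance network (inner→outer):
  R_plate glass = L/(kA) = 6.54×10^-4/(0.903·2.92) = 2.480×10^-4 K/W
  R_phenolic foam = L/(kA) = 0.0109/(0.0244·2.92) = 0.1530 K/W
ΣR = 2.480×10^-4 + 0.1530 = 0.1532 K/W
Q = ΔT/ΣR = (23.7 °C − 2.58 °C)/0.1532 = 138 W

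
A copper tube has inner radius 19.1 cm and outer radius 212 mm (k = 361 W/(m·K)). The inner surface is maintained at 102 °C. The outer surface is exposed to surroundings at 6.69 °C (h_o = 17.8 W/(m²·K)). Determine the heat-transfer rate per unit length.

Q' = 2.26 kW/m

Series thermal resistances, inner to outer:
  R'_copper = ln(0.212/0.191)/(2πk) = 0.1043/(2π·361) = 4.599×10^-5 m·K/W
  R'_conv,out = 1/(2πr h) = 1/(2π·0.212·17.8) = 0.04218 m·K/W
ΣR = 4.599×10^-5 + 0.04218 = 0.04223 m·K/W
Q' = ΔT/ΣR = (102 °C − 6.69 °C)/0.04223 = 2260 W/m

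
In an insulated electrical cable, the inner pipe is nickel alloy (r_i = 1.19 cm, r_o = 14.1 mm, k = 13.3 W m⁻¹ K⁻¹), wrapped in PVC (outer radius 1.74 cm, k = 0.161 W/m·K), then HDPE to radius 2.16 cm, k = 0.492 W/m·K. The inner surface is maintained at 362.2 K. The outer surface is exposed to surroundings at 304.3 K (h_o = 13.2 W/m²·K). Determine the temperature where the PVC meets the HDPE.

T = 347.7 K

Series thermal resistances, inner to outer:
  R'_nickel alloy = ln(0.0141/0.0119)/(2πk) = 0.1696/(2π·13.3) = 0.002030 m·K/W
  R'_PVC = ln(0.0174/0.0141)/(2πk) = 0.2103/(2π·0.161) = 0.2079 m·K/W
  R'_HDPE = ln(0.0216/0.0174)/(2πk) = 0.2162/(2π·0.492) = 0.06995 m·K/W
  R'_conv,out = 1/(2πr h) = 1/(2π·0.0216·13.2) = 0.5582 m·K/W
ΣR = 0.002030 + 0.2079 + 0.06995 + 0.5582 = 0.8381 m·K/W
Q' = ΔT/ΣR = (362.2 K − 304.3 K)/0.8381 = 69.08 W/m
From the inner boundary to the PVC/HDPE interface, ΣR_partial = 0.2099 m·K/W.
T_interface = T_in − Q'·ΣR_partial = 362.2 K − (69.08)(0.2099) = 347.7 K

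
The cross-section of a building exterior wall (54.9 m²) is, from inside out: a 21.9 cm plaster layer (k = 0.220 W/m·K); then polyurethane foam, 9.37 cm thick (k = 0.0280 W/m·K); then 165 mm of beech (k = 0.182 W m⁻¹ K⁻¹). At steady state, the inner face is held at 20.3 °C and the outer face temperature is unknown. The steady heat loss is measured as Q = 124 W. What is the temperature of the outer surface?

T_out = 8.45 °C

Series resistances:
  R_plaster = L/(kA) = 0.219/(0.220·54.9) = 0.01813 K/W
  R_polyurethane foam = L/(kA) = 0.0937/(0.0280·54.9) = 0.06095 K/W
  R_beech = L/(kA) = 0.165/(0.182·54.9) = 0.01651 K/W
ΣR = 0.09560 K/W
ΔT = Q·ΣR = 124 × 0.09560 = 11.85 K
Heat flows outward, so T_out = T_in − ΔT = 20.3 − 11.85 = 8.45 °C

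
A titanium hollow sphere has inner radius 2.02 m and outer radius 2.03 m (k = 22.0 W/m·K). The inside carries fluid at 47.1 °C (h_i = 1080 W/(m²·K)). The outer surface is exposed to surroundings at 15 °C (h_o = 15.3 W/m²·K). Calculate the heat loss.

Resistance network (inner→outer):
  R_conv,in = 1/(4πr²h) = 1/(4π·2.02²·1080) = 1.806×10^-5 K/W
  R_titanium = (1/2.02 − 1/2.03)/(4πk) = 0.002439/(4π·22.0) = 8.821×10^-6 K/W
  R_conv,out = 1/(4πr²h) = 1/(4π·2.03²·15.3) = 0.001262 K/W
ΣR = 1.806×10^-5 + 8.821×10^-6 + 0.001262 = 0.001289 K/W
Q = ΔT/ΣR = (47.1 °C − 15 °C)/0.001289 = 24900 W

Q = 24.9 kW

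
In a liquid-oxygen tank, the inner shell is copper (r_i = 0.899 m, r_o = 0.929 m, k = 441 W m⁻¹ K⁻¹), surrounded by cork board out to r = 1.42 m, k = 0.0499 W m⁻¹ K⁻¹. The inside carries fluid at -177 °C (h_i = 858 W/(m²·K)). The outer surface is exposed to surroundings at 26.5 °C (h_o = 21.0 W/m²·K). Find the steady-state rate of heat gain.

Q = 342 W

Treat each layer as a resistance in series:
  R_conv,in = 1/(4πr²h) = 1/(4π·0.899²·858) = 1.148×10^-4 K/W
  R_copper = (1/0.899 − 1/0.929)/(4πk) = 0.03592/(4π·441) = 6.482×10^-6 K/W
  R_cork board = (1/0.929 − 1/1.42)/(4πk) = 0.3722/(4π·0.0499) = 0.5936 K/W
  R_conv,out = 1/(4πr²h) = 1/(4π·1.42²·21.0) = 0.001879 K/W
ΣR = 1.148×10^-4 + 6.482×10^-6 + 0.5936 + 0.001879 = 0.5956 K/W
Q = ΔT/ΣR = (-177 °C − 26.5 °C)/0.5956 = -342 W
(Negative Q ⇒ heat flows inward; heat gain = 342 W.)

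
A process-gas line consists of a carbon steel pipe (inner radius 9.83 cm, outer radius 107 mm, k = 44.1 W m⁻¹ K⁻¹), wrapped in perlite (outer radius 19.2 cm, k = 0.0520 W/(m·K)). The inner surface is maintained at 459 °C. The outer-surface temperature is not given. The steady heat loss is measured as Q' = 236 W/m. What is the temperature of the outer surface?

T_out = 36.6 °C

Sum the resistances:
  R'_carbon steel = ln(0.107/0.0983)/(2πk) = 0.08480/(2π·44.1) = 3.061×10^-4 m·K/W
  R'_perlite = ln(0.192/0.107)/(2πk) = 0.5847/(2π·0.0520) = 1.789 m·K/W
ΣR = 1.790 m·K/W
ΔT = Q'·ΣR = 236 × 1.790 = 422.4 K
Heat flows outward, so T_out = T_in − ΔT = 459 − 422.4 = 36.6 °C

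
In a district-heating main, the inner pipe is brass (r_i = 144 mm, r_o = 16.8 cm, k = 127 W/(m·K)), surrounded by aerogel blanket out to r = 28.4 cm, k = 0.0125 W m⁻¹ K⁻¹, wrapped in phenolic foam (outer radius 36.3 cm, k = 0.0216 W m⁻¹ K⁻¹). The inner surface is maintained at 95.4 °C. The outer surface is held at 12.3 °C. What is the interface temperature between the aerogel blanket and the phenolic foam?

T = 30.0 °C

Treat each layer as a resistance in series:
  R'_brass = ln(0.168/0.144)/(2πk) = 0.1542/(2π·127) = 1.932×10^-4 m·K/W
  R'_aerogel blanket = ln(0.284/0.168)/(2πk) = 0.5250/(2π·0.0125) = 6.685 m·K/W
  R'_phenolic foam = ln(0.363/0.284)/(2πk) = 0.2454/(2π·0.0216) = 1.808 m·K/W
ΣR = 1.932×10^-4 + 6.685 + 1.808 = 8.493 m·K/W
Q' = ΔT/ΣR = (95.4 °C − 12.3 °C)/8.493 = 9.785 W/m
From the inner boundary to the aerogel blanket/phenolic foam interface, ΣR_partial = 6.685 m·K/W.
T_interface = T_in − Q'·ΣR_partial = 95.4 °C − (9.785)(6.685) = 30.0 °C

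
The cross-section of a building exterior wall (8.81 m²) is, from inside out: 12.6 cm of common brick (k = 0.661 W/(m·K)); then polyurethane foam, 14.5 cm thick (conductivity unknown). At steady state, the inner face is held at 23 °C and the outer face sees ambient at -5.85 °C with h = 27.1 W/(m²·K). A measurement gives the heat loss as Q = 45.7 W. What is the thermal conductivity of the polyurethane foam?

ΣR = ΔT/Q = |23 − -5.85|/45.7 = 0.6313 K/W
Known resistances:
  R_common brick = L/(kA) = 0.126/(0.661·8.81) = 0.02164 K/W
  R_conv,out = 1/(hA) = 1/(27.1·8.81) = 0.004188 K/W
R_polyurethane foam = ΣR − ΣR_known = 0.6313 − 0.02583 = 0.6055 K/W
L/(kA) = 0.6055 ⇒ k = 0.145/(0.6055·8.81) = 0.0272 W/m·K

k = 0.0272 W/m·K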